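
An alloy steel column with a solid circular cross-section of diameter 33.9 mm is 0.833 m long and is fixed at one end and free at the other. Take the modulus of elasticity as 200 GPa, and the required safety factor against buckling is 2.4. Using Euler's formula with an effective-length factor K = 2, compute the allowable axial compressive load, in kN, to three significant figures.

I = πd⁴/64 = π×33.9⁴/64 = 64830 mm⁴.
Effective length L_e = KL = 2×0.833 m = 1666 mm.
Euler critical load P_cr = π²EI/L_e² = π²×200000×64830/1666² = 46110 N.
P_allow = P_cr/n = 46110/2.4 = 19210 N.

P_allow = 19.2 kN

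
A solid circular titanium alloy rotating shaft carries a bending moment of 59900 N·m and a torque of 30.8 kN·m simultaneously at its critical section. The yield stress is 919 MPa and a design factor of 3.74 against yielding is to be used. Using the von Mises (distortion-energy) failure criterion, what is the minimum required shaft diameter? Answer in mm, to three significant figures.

d = 140 mm

σ_allow = σ_y/n = 919/3.74 = 245.7 MPa.
For a solid shaft σ_b = 32M/(πd³) and τ = 16T/(πd³), so the von Mises stress is σ' = (16/πd³)·√(4M²+3T²).
√(4M²+3T²) = √(4×(5.990×10^7)² + 3×(3.080×10^7)²) = 1.311×10^8 N·mm.
d³ = 16×1.311×10^8/(π×245.7) = 2.718×10^6 mm³.
d = 139.6 mm.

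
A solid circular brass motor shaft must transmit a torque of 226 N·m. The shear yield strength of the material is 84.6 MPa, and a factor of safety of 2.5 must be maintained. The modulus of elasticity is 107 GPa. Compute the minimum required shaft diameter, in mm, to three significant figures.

Allowable shear stress τ_allow = 84.6/2.5 = 33.84 MPa.
For a solid shaft τ = 16T/(πd³), so d³ = 16T/(π τ_allow) = 16×226000/(π×33.84) = 34010 mm³.
d = (34010)^(1/3) = 32.40 mm.

d = 32.4 mm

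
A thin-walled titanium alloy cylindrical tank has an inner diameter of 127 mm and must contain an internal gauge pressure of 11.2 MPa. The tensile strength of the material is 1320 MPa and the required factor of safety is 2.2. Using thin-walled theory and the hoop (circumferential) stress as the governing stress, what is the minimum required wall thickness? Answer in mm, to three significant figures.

t = 1.19 mm

σ_allow = 1320/2.2 = 600.0 MPa.
Hoop stress σ_h = pD/(2t), so t = pD/(2σ_allow) = 11.2×127/(2×600.0) = 1.185 mm.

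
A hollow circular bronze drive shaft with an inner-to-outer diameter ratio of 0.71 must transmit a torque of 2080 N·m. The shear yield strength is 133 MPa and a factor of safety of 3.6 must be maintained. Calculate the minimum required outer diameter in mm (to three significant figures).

τ_allow = 133/3.6 = 36.94 MPa.
For a hollow shaft τ = 16T/[πd_o³(1−k⁴)] with k = 0.71, so 1−k⁴ = 0.7459.
d_o³ = 16T/[π τ_allow (1−k⁴)] = 16×2080000/(π×36.94×0.7459) = 384400 mm³.
d_o = 72.71 mm.

d_o = 72.7 mm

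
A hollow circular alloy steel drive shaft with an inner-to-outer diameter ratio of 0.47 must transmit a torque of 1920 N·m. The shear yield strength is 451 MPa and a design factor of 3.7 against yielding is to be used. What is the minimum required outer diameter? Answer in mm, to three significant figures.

d_o = 43.9 mm

τ_allow = 451/3.7 = 121.9 MPa.
For a hollow shaft τ = 16T/[πd_o³(1−k⁴)] with k = 0.47, so 1−k⁴ = 0.9512.
d_o³ = 16T/[π τ_allow (1−k⁴)] = 16×1920000/(π×121.9×0.9512) = 84340 mm³.
d_o = 43.85 mm.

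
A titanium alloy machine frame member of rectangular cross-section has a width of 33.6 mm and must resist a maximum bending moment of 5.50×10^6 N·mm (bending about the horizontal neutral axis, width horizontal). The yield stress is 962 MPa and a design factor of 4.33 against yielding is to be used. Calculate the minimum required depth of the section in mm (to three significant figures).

h = 66.5 mm

σ_allow = 962/4.33 = 222.2 MPa.
For a rectangular section σ = 6M/(bh²), so h² = 6M/(b σ_allow) = 6×5500000/(33.6×222.2) = 4421 mm².
h = 66.49 mm.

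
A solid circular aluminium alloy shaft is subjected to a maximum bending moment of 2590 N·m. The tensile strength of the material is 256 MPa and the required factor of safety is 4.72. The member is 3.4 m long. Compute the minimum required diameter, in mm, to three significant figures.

d = 78.6 mm

σ_allow = 256/4.72 = 54.24 MPa.
For a solid circular section σ = 32M/(πd³), so d³ = 32M/(π σ_allow) = 32×2590000/(π×54.24) = 486400 mm³.
d = 78.64 mm.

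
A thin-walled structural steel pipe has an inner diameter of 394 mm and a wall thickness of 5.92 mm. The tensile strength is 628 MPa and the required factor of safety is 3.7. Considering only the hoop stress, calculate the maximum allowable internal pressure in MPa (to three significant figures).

p_allow = 5.10 MPa

σ_allow = 628/3.7 = 169.7 MPa.
σ_h = pD/(2t) → p_allow = 2σ_allow t/D = 2×169.7×5.92/394 = 5.101 MPa.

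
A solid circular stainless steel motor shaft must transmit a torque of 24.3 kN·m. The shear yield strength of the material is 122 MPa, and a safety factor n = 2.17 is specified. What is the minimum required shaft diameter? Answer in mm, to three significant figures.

d = 130 mm

Allowable shear stress τ_allow = 122/2.17 = 56.22 MPa.
For a solid shaft τ = 16T/(πd³), so d³ = 16T/(π τ_allow) = 16×2.4300×10^7/(π×56.22) = 2.201×10^6 mm³.
d = (2.201×10^6)^(1/3) = 130.1 mm.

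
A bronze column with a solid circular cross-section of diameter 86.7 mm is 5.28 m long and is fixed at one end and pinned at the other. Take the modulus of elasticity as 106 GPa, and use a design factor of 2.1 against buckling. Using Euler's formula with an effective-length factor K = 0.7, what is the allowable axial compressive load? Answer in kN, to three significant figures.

I = πd⁴/64 = π×86.7⁴/64 = 2.774×10^6 mm⁴.
Effective length L_e = KL = 0.7×5.28 m = 3696 mm.
Euler critical load P_cr = π²EI/L_e² = π²×106000×2.774×10^6/3696² = 212400 N.
P_allow = P_cr/n = 212400/2.1 = 101200 N.

P_allow = 101 kN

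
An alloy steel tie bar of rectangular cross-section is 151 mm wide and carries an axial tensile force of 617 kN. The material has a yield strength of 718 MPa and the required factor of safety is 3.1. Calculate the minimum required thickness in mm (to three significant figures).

t = 17.6 mm

σ_allow = 718/3.1 = 231.6 MPa.
Required area A = F/σ_allow = 617000/231.6 = 2664 mm².
t = A/w = 2664/151 = 17.64 mm.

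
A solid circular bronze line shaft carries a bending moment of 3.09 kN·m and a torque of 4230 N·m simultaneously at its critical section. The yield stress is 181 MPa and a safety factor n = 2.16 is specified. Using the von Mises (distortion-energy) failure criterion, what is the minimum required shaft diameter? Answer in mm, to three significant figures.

σ_allow = σ_y/n = 181/2.16 = 83.80 MPa.
For a solid shaft σ_b = 32M/(πd³) and τ = 16T/(πd³), so the von Mises stress is σ' = (16/πd³)·√(4M²+3T²).
√(4M²+3T²) = √(4×(3.090×10^6)² + 3×(4.230×10^6)²) = 9.585×10^6 N·mm.
d³ = 16×9.585×10^6/(π×83.80) = 582600 mm³.
d = 83.52 mm.

d = 83.5 mm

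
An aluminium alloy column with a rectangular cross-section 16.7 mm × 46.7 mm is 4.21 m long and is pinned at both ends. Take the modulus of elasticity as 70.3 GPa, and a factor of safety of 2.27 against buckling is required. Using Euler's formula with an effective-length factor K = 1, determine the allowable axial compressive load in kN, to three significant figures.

P_allow = 0.313 kN

Buckling occurs about the weak axis: I_min = h·b³/12 = 46.7×16.7³/12 = 18130 mm⁴ (b = 16.7 mm is the smaller dimension).
Effective length L_e = KL = 1×4.21 m = 4210 mm.
Euler critical load P_cr = π²EI/L_e² = π²×70300×18130/4210² = 709.5 N.
P_allow = P_cr/n = 709.5/2.27 = 312.6 N.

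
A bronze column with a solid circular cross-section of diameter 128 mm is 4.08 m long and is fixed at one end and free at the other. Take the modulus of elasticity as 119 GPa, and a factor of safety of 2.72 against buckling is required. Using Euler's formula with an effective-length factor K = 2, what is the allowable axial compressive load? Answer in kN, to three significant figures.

P_allow = 85.4 kN

I = πd⁴/64 = π×128⁴/64 = 1.318×10^7 mm⁴.
Effective length L_e = KL = 2×4.08 m = 8160 mm.
Euler critical load P_cr = π²EI/L_e² = π²×119000×1.318×10^7/8160² = 232400 N.
P_allow = P_cr/n = 232400/2.72 = 85450 N.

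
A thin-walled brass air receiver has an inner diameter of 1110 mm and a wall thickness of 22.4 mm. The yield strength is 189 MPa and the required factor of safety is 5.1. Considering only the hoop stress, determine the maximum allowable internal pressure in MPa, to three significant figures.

p_allow = 1.50 MPa

σ_allow = 189/5.1 = 37.06 MPa.
σ_h = pD/(2t) → p_allow = 2σ_allow t/D = 2×37.06×22.4/1110 = 1.496 MPa.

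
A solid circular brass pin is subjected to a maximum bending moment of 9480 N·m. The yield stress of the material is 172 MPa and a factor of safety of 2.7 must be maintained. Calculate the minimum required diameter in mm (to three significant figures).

σ_allow = 172/2.7 = 63.70 MPa.
For a solid circular section σ = 32M/(πd³), so d³ = 32M/(π σ_allow) = 32×9480000/(π×63.70) = 1.516×10^6 mm³.
d = 114.9 mm.

d = 115 mm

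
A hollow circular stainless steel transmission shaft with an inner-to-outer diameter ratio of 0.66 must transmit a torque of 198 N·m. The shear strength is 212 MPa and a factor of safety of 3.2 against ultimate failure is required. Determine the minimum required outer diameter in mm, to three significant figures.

d_o = 26.6 mm

τ_allow = 212/3.2 = 66.25 MPa.
For a hollow shaft τ = 16T/[πd_o³(1−k⁴)] with k = 0.66, so 1−k⁴ = 0.8103.
d_o³ = 16T/[π τ_allow (1−k⁴)] = 16×198000/(π×66.25×0.8103) = 18790 mm³.
d_o = 26.58 mm.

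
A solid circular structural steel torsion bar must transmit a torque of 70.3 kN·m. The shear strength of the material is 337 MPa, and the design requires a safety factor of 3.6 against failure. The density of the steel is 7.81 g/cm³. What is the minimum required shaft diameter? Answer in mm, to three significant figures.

Allowable shear stress τ_allow = 337/3.6 = 93.61 MPa.
For a solid shaft τ = 16T/(πd³), so d³ = 16T/(π τ_allow) = 16×7.0300×10^7/(π×93.61) = 3.825×10^6 mm³.
d = (3.825×10^6)^(1/3) = 156.4 mm.

d = 156 mm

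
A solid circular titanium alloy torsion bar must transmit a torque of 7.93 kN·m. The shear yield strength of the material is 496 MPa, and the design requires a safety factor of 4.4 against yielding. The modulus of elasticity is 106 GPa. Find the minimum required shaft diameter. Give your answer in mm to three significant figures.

Allowable shear stress τ_allow = 496/4.4 = 112.7 MPa.
For a solid shaft τ = 16T/(πd³), so d³ = 16T/(π τ_allow) = 16×7930000/(π×112.7) = 358300 mm³.
d = (358300)^(1/3) = 71.02 mm.

d = 71.0 mm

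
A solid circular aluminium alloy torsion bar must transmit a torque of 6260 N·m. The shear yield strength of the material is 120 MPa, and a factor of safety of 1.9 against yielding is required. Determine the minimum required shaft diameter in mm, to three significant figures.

d = 79.6 mm

Allowable shear stress τ_allow = 120/1.9 = 63.16 MPa.
For a solid shaft τ = 16T/(πd³), so d³ = 16T/(π τ_allow) = 16×6260000/(π×63.16) = 504800 mm³.
d = (504800)^(1/3) = 79.62 mm.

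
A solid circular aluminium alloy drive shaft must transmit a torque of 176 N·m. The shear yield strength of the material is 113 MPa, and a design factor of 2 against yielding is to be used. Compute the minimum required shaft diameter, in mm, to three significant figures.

d = 25.1 mm

Allowable shear stress τ_allow = 113/2 = 56.50 MPa.
For a solid shaft τ = 16T/(πd³), so d³ = 16T/(π τ_allow) = 16×176000/(π×56.50) = 15860 mm³.
d = (15860)^(1/3) = 25.13 mm.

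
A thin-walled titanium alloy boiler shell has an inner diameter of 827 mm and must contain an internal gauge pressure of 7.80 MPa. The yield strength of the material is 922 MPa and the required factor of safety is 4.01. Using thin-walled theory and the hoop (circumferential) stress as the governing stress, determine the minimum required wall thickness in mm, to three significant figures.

σ_allow = 922/4.01 = 229.9 MPa.
Hoop stress σ_h = pD/(2t), so t = pD/(2σ_allow) = 7.80×827/(2×229.9) = 14.03 mm.

t = 14.0 mm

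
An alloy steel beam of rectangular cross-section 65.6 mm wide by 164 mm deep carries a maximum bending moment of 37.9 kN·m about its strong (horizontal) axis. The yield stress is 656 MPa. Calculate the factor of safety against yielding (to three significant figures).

n = 5.09

Section modulus S = bh²/6 = 65.6×164²/6 = 294100 mm³.
σ = M/S = 3.7900×10^7/294100 = 128.9 MPa.
n = 656/128.9 = 5.090.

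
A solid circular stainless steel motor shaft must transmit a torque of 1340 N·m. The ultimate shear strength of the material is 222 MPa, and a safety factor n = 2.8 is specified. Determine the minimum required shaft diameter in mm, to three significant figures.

Allowable shear stress τ_allow = 222/2.8 = 79.29 MPa.
For a solid shaft τ = 16T/(πd³), so d³ = 16T/(π τ_allow) = 16×1340000/(π×79.29) = 86080 mm³.
d = (86080)^(1/3) = 44.15 mm.

d = 44.2 mm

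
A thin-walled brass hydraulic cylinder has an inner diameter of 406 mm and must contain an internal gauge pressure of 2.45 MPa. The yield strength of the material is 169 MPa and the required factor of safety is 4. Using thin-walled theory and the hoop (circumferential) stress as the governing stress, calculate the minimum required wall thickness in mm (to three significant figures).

t = 11.8 mm

σ_allow = 169/4 = 42.25 MPa.
Hoop stress σ_h = pD/(2t), so t = pD/(2σ_allow) = 2.45×406/(2×42.25) = 11.77 mm.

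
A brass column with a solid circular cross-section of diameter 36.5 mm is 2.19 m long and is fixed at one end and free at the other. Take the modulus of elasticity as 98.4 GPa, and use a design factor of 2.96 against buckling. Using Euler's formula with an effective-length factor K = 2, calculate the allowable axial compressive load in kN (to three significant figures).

I = πd⁴/64 = π×36.5⁴/64 = 87120 mm⁴.
Effective length L_e = KL = 2×2.19 m = 4380 mm.
Euler critical load P_cr = π²EI/L_e² = π²×98400×87120/4380² = 4411 N.
P_allow = P_cr/n = 4411/2.96 = 1490 N.

P_allow = 1.49 kN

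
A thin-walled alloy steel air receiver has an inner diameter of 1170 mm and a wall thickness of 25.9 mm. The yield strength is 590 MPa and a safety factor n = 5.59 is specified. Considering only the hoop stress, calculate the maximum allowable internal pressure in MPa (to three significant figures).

σ_allow = 590/5.59 = 105.5 MPa.
σ_h = pD/(2t) → p_allow = 2σ_allow t/D = 2×105.5×25.9/1170 = 4.673 MPa.

p_allow = 4.67 MPa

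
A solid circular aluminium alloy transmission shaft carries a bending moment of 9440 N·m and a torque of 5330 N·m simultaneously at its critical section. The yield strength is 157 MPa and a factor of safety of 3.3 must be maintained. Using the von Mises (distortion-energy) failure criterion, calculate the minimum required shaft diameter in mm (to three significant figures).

d = 131 mm

σ_allow = σ_y/n = 157/3.3 = 47.58 MPa.
For a solid shaft σ_b = 32M/(πd³) and τ = 16T/(πd³), so the von Mises stress is σ' = (16/πd³)·√(4M²+3T²).
√(4M²+3T²) = √(4×(9.440×10^6)² + 3×(5.330×10^6)²) = 2.102×10^7 N·mm.
d³ = 16×2.102×10^7/(π×47.58) = 2.250×10^6 mm³.
d = 131.0 mm.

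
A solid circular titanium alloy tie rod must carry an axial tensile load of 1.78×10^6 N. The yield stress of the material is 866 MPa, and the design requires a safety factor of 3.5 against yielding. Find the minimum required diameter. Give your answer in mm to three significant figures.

Allowable stress σ_allow = 866/3.5 = 247.4 MPa.
Required area A = F/σ_allow = 1780000/247.4 = 7194 mm².
A = πd²/4 → d = √(4A/π) = 95.71 mm.

d = 95.7 mm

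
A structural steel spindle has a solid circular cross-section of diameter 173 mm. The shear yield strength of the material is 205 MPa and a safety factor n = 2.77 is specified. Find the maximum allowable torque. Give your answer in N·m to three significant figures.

τ_allow = 205/2.77 = 74.01 MPa.
For a solid shaft T_allow = τ_allow·πd³/16; πd³/16 = π×173³/16 = 1.017×10^6 mm³.
T_allow = 74.01×1.017×10^6 = 7.524×10^7 N·mm = 75240 N·m.

T_allow = 75200 N·m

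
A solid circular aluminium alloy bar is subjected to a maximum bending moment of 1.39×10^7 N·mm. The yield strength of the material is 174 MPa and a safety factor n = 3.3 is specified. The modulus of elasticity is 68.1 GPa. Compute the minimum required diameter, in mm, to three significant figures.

d = 139 mm

σ_allow = 174/3.3 = 52.73 MPa.
For a solid circular section σ = 32M/(πd³), so d³ = 32M/(π σ_allow) = 32×1.3900×10^7/(π×52.73) = 2.685×10^6 mm³.
d = 139.0 mm.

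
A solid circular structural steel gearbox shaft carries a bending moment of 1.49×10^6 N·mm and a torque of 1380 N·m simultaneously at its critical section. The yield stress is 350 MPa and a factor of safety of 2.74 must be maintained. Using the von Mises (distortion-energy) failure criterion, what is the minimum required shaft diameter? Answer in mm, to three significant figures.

σ_allow = σ_y/n = 350/2.74 = 127.7 MPa.
For a solid shaft σ_b = 32M/(πd³) and τ = 16T/(πd³), so the von Mises stress is σ' = (16/πd³)·√(4M²+3T²).
√(4M²+3T²) = √(4×(1.490×10^6)² + 3×(1.380×10^6)²) = 3.820×10^6 N·mm.
d³ = 16×3.820×10^6/(π×127.7) = 152300 mm³.
d = 53.40 mm.

d = 53.4 mm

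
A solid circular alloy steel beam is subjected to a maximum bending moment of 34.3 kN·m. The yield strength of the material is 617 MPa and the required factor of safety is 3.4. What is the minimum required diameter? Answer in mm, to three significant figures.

d = 124 mm

σ_allow = 617/3.4 = 181.5 MPa.
For a solid circular section σ = 32M/(πd³), so d³ = 32M/(π σ_allow) = 32×3.4300×10^7/(π×181.5) = 1.925×10^6 mm³.
d = 124.4 mm.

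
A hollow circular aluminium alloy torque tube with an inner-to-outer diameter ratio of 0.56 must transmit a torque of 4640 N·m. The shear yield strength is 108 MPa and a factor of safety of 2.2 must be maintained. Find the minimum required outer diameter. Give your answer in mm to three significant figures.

τ_allow = 108/2.2 = 49.09 MPa.
For a hollow shaft τ = 16T/[πd_o³(1−k⁴)] with k = 0.56, so 1−k⁴ = 0.9017.
d_o³ = 16T/[π τ_allow (1−k⁴)] = 16×4640000/(π×49.09×0.9017) = 533900 mm³.
d_o = 81.12 mm.

d_o = 81.1 mm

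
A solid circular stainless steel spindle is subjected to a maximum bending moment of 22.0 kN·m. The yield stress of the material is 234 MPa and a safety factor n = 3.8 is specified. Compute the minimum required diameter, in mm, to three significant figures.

d = 154 mm

σ_allow = 234/3.8 = 61.58 MPa.
For a solid circular section σ = 32M/(πd³), so d³ = 32M/(π σ_allow) = 32×2.2000×10^7/(π×61.58) = 3.639×10^6 mm³.
d = 153.8 mm.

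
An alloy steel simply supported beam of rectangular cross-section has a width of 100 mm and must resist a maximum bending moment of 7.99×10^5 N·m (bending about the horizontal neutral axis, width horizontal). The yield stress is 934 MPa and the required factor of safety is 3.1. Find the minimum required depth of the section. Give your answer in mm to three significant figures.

σ_allow = 934/3.1 = 301.3 MPa.
For a rectangular section σ = 6M/(bh²), so h² = 6M/(b σ_allow) = 6×7.9900×10^8/(100×301.3) = 159100 mm².
h = 398.9 mm.

h = 399 mm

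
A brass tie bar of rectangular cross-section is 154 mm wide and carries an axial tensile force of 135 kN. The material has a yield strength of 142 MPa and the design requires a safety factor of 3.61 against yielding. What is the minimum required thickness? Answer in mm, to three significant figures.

σ_allow = 142/3.61 = 39.34 MPa.
Required area A = F/σ_allow = 135000/39.34 = 3432 mm².
t = A/w = 3432/154 = 22.29 mm.

t = 22.3 mm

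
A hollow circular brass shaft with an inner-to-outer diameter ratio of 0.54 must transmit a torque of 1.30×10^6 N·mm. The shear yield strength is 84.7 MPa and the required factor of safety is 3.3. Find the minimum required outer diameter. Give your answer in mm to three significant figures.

d_o = 65.6 mm

τ_allow = 84.7/3.3 = 25.67 MPa.
For a hollow shaft τ = 16T/[πd_o³(1−k⁴)] with k = 0.54, so 1−k⁴ = 0.9150.
d_o³ = 16T/[π τ_allow (1−k⁴)] = 16×1300000/(π×25.67×0.9150) = 281900 mm³.
d_o = 65.57 mm.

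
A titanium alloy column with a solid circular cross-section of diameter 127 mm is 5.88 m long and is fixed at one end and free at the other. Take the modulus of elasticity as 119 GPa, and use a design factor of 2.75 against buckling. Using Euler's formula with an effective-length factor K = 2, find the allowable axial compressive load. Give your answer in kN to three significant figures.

I = πd⁴/64 = π×127⁴/64 = 1.277×10^7 mm⁴.
Effective length L_e = KL = 2×5.88 m = 11760 mm.
Euler critical load P_cr = π²EI/L_e² = π²×119000×1.277×10^7/11760² = 108400 N.
P_allow = P_cr/n = 108400/2.75 = 39440 N.

P_allow = 39.4 kN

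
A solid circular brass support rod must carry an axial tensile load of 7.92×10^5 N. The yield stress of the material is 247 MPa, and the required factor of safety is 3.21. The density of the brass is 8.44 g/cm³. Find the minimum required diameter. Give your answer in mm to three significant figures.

d = 114 mm

Allowable stress σ_allow = 247/3.21 = 76.95 MPa.
Required area A = F/σ_allow = 792000/76.95 = 10290 mm².
A = πd²/4 → d = √(4A/π) = 114.5 mm.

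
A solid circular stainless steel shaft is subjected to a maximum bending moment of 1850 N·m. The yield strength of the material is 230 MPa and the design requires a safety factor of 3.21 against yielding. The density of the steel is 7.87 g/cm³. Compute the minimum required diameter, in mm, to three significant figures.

σ_allow = 230/3.21 = 71.65 MPa.
For a solid circular section σ = 32M/(πd³), so d³ = 32M/(π σ_allow) = 32×1850000/(π×71.65) = 263000 mm³.
d = 64.07 mm.

d = 64.1 mm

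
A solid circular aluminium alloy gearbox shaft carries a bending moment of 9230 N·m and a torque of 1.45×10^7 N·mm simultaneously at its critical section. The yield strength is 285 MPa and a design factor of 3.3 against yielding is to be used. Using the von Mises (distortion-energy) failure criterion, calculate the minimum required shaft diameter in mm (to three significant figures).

σ_allow = σ_y/n = 285/3.3 = 86.36 MPa.
For a solid shaft σ_b = 32M/(πd³) and τ = 16T/(πd³), so the von Mises stress is σ' = (16/πd³)·√(4M²+3T²).
√(4M²+3T²) = √(4×(9.230×10^6)² + 3×(1.450×10^7)²) = 3.117×10^7 N·mm.
d³ = 16×3.117×10^7/(π×86.36) = 1.838×10^6 mm³.
d = 122.5 mm.

d = 122 mm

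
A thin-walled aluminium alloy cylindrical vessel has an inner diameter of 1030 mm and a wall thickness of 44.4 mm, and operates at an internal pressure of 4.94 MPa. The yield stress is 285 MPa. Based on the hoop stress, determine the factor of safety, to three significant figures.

σ_h = pD/(2t) = 4.94×1030/(2×44.4) = 57.30 MPa.
n = 285/57.30 = 4.974.

n = 4.97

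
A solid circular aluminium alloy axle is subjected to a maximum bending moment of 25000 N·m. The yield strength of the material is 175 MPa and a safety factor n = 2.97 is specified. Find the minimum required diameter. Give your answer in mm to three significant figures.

d = 163 mm

σ_allow = 175/2.97 = 58.92 MPa.
For a solid circular section σ = 32M/(πd³), so d³ = 32M/(π σ_allow) = 32×2.5000×10^7/(π×58.92) = 4.322×10^6 mm³.
d = 162.9 mm.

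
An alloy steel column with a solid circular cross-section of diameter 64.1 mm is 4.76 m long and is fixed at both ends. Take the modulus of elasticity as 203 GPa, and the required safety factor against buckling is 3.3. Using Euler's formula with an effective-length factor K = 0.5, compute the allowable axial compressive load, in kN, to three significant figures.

I = πd⁴/64 = π×64.1⁴/64 = 828700 mm⁴.
Effective length L_e = KL = 0.5×4.76 m = 2380 mm.
Euler critical load P_cr = π²EI/L_e² = π²×203000×828700/2380² = 293100 N.
P_allow = P_cr/n = 293100/3.3 = 88820 N.

P_allow = 88.8 kN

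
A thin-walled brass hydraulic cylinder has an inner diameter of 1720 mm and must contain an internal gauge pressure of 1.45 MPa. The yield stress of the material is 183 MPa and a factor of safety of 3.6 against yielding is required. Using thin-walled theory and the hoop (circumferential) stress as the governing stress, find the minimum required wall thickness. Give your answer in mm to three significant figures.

σ_allow = 183/3.6 = 50.83 MPa.
Hoop stress σ_h = pD/(2t), so t = pD/(2σ_allow) = 1.45×1720/(2×50.83) = 24.53 mm.

t = 24.5 mm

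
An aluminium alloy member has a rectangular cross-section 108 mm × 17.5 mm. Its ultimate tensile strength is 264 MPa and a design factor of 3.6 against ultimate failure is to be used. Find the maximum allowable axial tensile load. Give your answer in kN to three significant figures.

σ_allow = 264/3.6 = 73.33 MPa.
A = 108×17.5 = 1890 mm².
F_allow = σ_allow × A = 73.33×1890 = 138600 N.

F_allow = 139 kN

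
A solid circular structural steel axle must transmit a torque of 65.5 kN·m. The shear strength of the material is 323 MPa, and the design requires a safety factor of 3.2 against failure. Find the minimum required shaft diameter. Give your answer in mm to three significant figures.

Allowable shear stress τ_allow = 323/3.2 = 100.9 MPa.
For a solid shaft τ = 16T/(πd³), so d³ = 16T/(π τ_allow) = 16×6.5500×10^7/(π×100.9) = 3.305×10^6 mm³.
d = (3.305×10^6)^(1/3) = 149.0 mm.

d = 149 mm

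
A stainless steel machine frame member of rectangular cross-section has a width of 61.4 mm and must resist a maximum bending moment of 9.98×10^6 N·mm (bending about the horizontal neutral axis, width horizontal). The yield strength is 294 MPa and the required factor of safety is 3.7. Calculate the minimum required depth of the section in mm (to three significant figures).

σ_allow = 294/3.7 = 79.46 MPa.
For a rectangular section σ = 6M/(bh²), so h² = 6M/(b σ_allow) = 6×9980000/(61.4×79.46) = 12270 mm².
h = 110.8 mm.

h = 111 mm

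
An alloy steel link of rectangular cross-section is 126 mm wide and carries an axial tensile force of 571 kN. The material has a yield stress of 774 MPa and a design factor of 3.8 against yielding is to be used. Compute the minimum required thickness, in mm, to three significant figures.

σ_allow = 774/3.8 = 203.7 MPa.
Required area A = F/σ_allow = 571000/203.7 = 2803 mm².
t = A/w = 2803/126 = 22.25 mm.

t = 22.2 mm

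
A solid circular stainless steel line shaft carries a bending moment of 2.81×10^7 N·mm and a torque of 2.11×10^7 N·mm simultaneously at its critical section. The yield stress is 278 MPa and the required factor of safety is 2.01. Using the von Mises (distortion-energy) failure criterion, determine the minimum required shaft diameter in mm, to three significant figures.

σ_allow = σ_y/n = 278/2.01 = 138.3 MPa.
For a solid shaft σ_b = 32M/(πd³) and τ = 16T/(πd³), so the von Mises stress is σ' = (16/πd³)·√(4M²+3T²).
√(4M²+3T²) = √(4×(2.810×10^7)² + 3×(2.110×10^7)²) = 6.704×10^7 N·mm.
d³ = 16×6.704×10^7/(π×138.3) = 2.469×10^6 mm³.
d = 135.1 mm.

d = 135 mm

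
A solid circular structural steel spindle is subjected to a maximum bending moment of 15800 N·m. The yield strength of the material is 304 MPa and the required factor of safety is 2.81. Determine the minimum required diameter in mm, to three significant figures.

d = 114 mm

σ_allow = 304/2.81 = 108.2 MPa.
For a solid circular section σ = 32M/(πd³), so d³ = 32M/(π σ_allow) = 32×1.5800×10^7/(π×108.2) = 1.488×10^6 mm³.
d = 114.2 mm.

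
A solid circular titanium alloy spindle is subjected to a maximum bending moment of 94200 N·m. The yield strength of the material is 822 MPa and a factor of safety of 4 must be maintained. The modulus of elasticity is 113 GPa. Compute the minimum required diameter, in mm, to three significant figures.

σ_allow = 822/4 = 205.5 MPa.
For a solid circular section σ = 32M/(πd³), so d³ = 32M/(π σ_allow) = 32×9.4200×10^7/(π×205.5) = 4.669×10^6 mm³.
d = 167.1 mm.

d = 167 mm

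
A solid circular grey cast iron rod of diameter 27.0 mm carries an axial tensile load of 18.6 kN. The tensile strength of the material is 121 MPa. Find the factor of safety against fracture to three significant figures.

A = πd²/4 = 572.6 mm².
σ = F/A = 18600/572.6 = 32.49 MPa.
n = 121/32.49 = 3.725.

n = 3.72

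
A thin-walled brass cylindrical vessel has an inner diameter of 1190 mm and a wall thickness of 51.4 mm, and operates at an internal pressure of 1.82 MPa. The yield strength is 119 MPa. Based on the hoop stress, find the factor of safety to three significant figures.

σ_h = pD/(2t) = 1.82×1190/(2×51.4) = 21.07 MPa.
n = 119/21.07 = 5.648.

n = 5.65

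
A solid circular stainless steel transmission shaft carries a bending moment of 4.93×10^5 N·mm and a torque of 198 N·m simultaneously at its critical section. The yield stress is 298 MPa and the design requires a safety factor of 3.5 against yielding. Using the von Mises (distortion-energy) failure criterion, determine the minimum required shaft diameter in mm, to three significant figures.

σ_allow = σ_y/n = 298/3.5 = 85.14 MPa.
For a solid shaft σ_b = 32M/(πd³) and τ = 16T/(πd³), so the von Mises stress is σ' = (16/πd³)·√(4M²+3T²).
√(4M²+3T²) = √(4×(493000)² + 3×(198000)²) = 1.044×10^6 N·mm.
d³ = 16×1.044×10^6/(π×85.14) = 62440 mm³.
d = 39.67 mm.

d = 39.7 mm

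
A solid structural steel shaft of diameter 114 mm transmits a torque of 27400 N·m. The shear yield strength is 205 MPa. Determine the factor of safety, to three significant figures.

n = 2.18

τ = 16T/(πd³) = 16×2.7400×10^7/(π×114³) = 94.19 MPa.
n = τ_limit/τ = 205/94.19 = 2.176.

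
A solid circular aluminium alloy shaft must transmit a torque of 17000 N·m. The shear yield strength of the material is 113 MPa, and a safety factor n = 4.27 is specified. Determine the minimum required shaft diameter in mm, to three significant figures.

Allowable shear stress τ_allow = 113/4.27 = 26.46 MPa.
For a solid shaft τ = 16T/(πd³), so d³ = 16T/(π τ_allow) = 16×1.7000×10^7/(π×26.46) = 3.272×10^6 mm³.
d = (3.272×10^6)^(1/3) = 148.5 mm.

d = 148 mm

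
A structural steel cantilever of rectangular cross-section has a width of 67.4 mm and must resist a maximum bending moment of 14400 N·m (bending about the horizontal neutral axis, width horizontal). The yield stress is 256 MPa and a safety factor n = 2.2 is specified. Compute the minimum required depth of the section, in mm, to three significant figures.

h = 105 mm

σ_allow = 256/2.2 = 116.4 MPa.
For a rectangular section σ = 6M/(bh²), so h² = 6M/(b σ_allow) = 6×1.4400×10^7/(67.4×116.4) = 11020 mm².
h = 105.0 mm.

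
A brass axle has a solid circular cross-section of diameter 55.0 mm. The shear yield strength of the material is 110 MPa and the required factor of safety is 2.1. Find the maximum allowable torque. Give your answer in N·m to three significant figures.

τ_allow = 110/2.1 = 52.38 MPa.
For a solid shaft T_allow = τ_allow·πd³/16; πd³/16 = π×55.0³/16 = 32670 mm³.
T_allow = 52.38×32670 = 1.711×10^6 N·mm = 1711 N·m.

T_allow = 1710 N·m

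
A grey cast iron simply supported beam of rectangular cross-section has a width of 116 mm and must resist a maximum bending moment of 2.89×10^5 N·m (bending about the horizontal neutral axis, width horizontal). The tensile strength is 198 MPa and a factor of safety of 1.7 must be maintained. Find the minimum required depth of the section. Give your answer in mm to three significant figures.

σ_allow = 198/1.7 = 116.5 MPa.
For a rectangular section σ = 6M/(bh²), so h² = 6M/(b σ_allow) = 6×2.8900×10^8/(116×116.5) = 128300 mm².
h = 358.3 mm.

h = 358 mm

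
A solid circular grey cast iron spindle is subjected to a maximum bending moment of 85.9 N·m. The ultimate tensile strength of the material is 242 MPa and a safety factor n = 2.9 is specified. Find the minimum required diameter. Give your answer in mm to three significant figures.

d = 21.9 mm

σ_allow = 242/2.9 = 83.45 MPa.
For a solid circular section σ = 32M/(πd³), so d³ = 32M/(π σ_allow) = 32×85900/(π×83.45) = 10490 mm³.
d = 21.89 mm.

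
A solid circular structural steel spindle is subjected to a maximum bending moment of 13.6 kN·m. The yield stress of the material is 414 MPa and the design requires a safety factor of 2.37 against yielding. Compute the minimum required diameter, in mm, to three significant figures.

d = 92.6 mm

σ_allow = 414/2.37 = 174.7 MPa.
For a solid circular section σ = 32M/(πd³), so d³ = 32M/(π σ_allow) = 32×1.3600×10^7/(π×174.7) = 793000 mm³.
d = 92.56 mm.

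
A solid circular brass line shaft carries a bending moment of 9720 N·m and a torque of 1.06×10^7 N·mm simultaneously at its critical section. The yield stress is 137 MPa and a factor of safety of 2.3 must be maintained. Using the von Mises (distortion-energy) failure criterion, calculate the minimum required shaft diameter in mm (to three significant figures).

σ_allow = σ_y/n = 137/2.3 = 59.57 MPa.
For a solid shaft σ_b = 32M/(πd³) and τ = 16T/(πd³), so the von Mises stress is σ' = (16/πd³)·√(4M²+3T²).
√(4M²+3T²) = √(4×(9.720×10^6)² + 3×(1.060×10^7)²) = 2.674×10^7 N·mm.
d³ = 16×2.674×10^7/(π×59.57) = 2.286×10^6 mm³.
d = 131.7 mm.

d = 132 mm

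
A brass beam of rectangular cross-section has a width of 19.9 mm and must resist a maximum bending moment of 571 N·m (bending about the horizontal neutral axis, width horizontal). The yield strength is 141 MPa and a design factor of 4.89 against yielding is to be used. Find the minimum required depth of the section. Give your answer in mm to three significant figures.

h = 77.3 mm

σ_allow = 141/4.89 = 28.83 MPa.
For a rectangular section σ = 6M/(bh²), so h² = 6M/(b σ_allow) = 6×571000/(19.9×28.83) = 5971 mm².
h = 77.27 mm.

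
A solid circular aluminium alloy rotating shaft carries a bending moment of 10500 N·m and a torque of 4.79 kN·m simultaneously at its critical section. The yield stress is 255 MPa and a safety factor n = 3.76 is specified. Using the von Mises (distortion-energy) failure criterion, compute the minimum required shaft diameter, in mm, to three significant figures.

σ_allow = σ_y/n = 255/3.76 = 67.82 MPa.
For a solid shaft σ_b = 32M/(πd³) and τ = 16T/(πd³), so the von Mises stress is σ' = (16/πd³)·√(4M²+3T²).
√(4M²+3T²) = √(4×(1.050×10^7)² + 3×(4.790×10^6)²) = 2.258×10^7 N·mm.
d³ = 16×2.258×10^7/(π×67.82) = 1.696×10^6 mm³.
d = 119.2 mm.

d = 119 mm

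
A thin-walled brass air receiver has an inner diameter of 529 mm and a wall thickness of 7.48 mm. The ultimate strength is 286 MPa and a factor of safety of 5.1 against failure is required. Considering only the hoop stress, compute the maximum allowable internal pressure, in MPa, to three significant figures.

p_allow = 1.59 MPa

σ_allow = 286/5.1 = 56.08 MPa.
σ_h = pD/(2t) → p_allow = 2σ_allow t/D = 2×56.08×7.48/529 = 1.586 MPa.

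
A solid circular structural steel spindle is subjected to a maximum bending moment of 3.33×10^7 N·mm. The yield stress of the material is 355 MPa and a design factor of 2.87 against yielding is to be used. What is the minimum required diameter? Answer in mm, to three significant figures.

σ_allow = 355/2.87 = 123.7 MPa.
For a solid circular section σ = 32M/(πd³), so d³ = 32M/(π σ_allow) = 32×3.3300×10^7/(π×123.7) = 2.742×10^6 mm³.
d = 140.0 mm.

d = 140 mm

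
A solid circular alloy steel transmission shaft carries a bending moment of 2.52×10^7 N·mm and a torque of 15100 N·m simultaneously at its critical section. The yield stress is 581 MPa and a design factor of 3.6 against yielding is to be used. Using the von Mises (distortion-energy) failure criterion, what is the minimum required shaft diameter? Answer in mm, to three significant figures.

σ_allow = σ_y/n = 581/3.6 = 161.4 MPa.
For a solid shaft σ_b = 32M/(πd³) and τ = 16T/(πd³), so the von Mises stress is σ' = (16/πd³)·√(4M²+3T²).
√(4M²+3T²) = √(4×(2.520×10^7)² + 3×(1.510×10^7)²) = 5.678×10^7 N·mm.
d³ = 16×5.678×10^7/(π×161.4) = 1.792×10^6 mm³.
d = 121.5 mm.

d = 121 mm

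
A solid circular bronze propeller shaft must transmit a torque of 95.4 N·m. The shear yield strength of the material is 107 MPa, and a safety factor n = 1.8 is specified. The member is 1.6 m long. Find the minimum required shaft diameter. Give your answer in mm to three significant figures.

Allowable shear stress τ_allow = 107/1.8 = 59.44 MPa.
For a solid shaft τ = 16T/(πd³), so d³ = 16T/(π τ_allow) = 16×95400/(π×59.44) = 8173 mm³.
d = (8173)^(1/3) = 20.14 mm.

d = 20.1 mm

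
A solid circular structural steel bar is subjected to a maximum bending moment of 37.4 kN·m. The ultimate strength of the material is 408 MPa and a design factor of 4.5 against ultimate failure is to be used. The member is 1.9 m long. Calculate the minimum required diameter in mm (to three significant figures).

σ_allow = 408/4.5 = 90.67 MPa.
For a solid circular section σ = 32M/(πd³), so d³ = 32M/(π σ_allow) = 32×3.7400×10^7/(π×90.67) = 4.202×10^6 mm³.
d = 161.4 mm.

d = 161 mm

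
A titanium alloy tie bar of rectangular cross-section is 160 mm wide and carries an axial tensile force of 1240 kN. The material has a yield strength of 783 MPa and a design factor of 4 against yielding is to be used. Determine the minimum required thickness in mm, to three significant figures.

σ_allow = 783/4 = 195.8 MPa.
Required area A = F/σ_allow = 1240000/195.8 = 6335 mm².
t = A/w = 6335/160 = 39.59 mm.

t = 39.6 mm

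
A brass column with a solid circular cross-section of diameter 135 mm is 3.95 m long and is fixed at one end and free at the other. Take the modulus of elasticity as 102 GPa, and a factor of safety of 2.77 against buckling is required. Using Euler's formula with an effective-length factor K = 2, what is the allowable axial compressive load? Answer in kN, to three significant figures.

I = πd⁴/64 = π×135⁴/64 = 1.630×10^7 mm⁴.
Effective length L_e = KL = 2×3.95 m = 7900 mm.
Euler critical load P_cr = π²EI/L_e² = π²×102000×1.630×10^7/7900² = 263000 N.
P_allow = P_cr/n = 263000/2.77 = 94940 N.

P_allow = 94.9 kN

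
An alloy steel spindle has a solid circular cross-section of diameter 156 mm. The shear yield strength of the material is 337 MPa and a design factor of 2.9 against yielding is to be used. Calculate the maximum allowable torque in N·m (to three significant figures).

T_allow = 86600 N·m

τ_allow = 337/2.9 = 116.2 MPa.
For a solid shaft T_allow = τ_allow·πd³/16; πd³/16 = π×156³/16 = 745400 mm³.
T_allow = 116.2×745400 = 8.662×10^7 N·mm = 86620 N·m.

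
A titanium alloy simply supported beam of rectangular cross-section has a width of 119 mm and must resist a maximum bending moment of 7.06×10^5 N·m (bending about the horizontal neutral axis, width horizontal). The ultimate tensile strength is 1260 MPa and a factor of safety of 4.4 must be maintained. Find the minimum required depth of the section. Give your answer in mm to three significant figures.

σ_allow = 1260/4.4 = 286.4 MPa.
For a rectangular section σ = 6M/(bh²), so h² = 6M/(b σ_allow) = 6×7.0600×10^8/(119×286.4) = 124300 mm².
h = 352.6 mm.

h = 353 mm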